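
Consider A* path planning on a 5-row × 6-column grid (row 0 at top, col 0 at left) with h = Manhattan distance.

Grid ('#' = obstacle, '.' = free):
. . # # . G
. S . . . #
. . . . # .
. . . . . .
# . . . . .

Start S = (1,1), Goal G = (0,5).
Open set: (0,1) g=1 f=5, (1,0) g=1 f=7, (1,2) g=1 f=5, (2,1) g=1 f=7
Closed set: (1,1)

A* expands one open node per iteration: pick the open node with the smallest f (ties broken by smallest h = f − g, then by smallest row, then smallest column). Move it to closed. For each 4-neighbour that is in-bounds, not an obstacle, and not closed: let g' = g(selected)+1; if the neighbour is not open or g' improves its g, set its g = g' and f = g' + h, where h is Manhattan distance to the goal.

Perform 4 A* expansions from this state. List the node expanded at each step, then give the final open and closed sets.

step 1: expand (0,1) (f=5, h=4) → closed; open now [(0,0) g=2 f=7, (1,0) g=1 f=7, (1,2) g=1 f=5, (2,1) g=1 f=7]
step 2: expand (1,2) (f=5, h=4) → closed; open now [(0,0) g=2 f=7, (1,0) g=1 f=7, (1,3) g=2 f=5, (2,1) g=1 f=7, (2,2) g=2 f=7]
step 3: expand (1,3) (f=5, h=3) → closed; open now [(0,0) g=2 f=7, (1,0) g=1 f=7, (1,4) g=3 f=5, (2,1) g=1 f=7, (2,2) g=2 f=7, (2,3) g=3 f=7]
step 4: expand (1,4) (f=5, h=2) → closed; open now [(0,0) g=2 f=7, (0,4) g=4 f=5, (1,0) g=1 f=7, (2,1) g=1 f=7, (2,2) g=2 f=7, (2,3) g=3 f=7]

order=[(0,1) → (1,2) → (1,3) → (1,4)]; open=[(0,0) g=2 f=7, (0,4) g=4 f=5, (1,0) g=1 f=7, (2,1) g=1 f=7, (2,2) g=2 f=7, (2,3) g=3 f=7]; closed=[(0,1), (1,1), (1,2), (1,3), (1,4)]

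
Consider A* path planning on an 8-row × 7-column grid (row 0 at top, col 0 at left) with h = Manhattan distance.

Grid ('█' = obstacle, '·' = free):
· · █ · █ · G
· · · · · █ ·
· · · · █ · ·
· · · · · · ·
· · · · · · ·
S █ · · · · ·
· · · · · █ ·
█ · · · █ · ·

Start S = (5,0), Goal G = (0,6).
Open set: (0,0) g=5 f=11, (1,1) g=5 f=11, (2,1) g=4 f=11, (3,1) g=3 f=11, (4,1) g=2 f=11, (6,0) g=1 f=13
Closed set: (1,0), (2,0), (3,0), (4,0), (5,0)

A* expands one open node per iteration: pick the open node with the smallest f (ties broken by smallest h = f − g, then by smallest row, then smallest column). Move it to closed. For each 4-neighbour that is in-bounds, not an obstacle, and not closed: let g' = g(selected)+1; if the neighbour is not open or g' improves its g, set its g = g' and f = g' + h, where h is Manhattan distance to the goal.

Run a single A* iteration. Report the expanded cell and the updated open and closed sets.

step 1: expand (0,0) (f=11, h=6) → closed; open now [(0,1) g=6 f=11, (1,1) g=5 f=11, (2,1) g=4 f=11, (3,1) g=3 f=11, (4,1) g=2 f=11, (6,0) g=1 f=13]

expanded=(0,0); open=[(0,1) g=6 f=11, (1,1) g=5 f=11, (2,1) g=4 f=11, (3,1) g=3 f=11, (4,1) g=2 f=11, (6,0) g=1 f=13]; closed=[(0,0), (1,0), (2,0), (3,0), (4,0), (5,0)]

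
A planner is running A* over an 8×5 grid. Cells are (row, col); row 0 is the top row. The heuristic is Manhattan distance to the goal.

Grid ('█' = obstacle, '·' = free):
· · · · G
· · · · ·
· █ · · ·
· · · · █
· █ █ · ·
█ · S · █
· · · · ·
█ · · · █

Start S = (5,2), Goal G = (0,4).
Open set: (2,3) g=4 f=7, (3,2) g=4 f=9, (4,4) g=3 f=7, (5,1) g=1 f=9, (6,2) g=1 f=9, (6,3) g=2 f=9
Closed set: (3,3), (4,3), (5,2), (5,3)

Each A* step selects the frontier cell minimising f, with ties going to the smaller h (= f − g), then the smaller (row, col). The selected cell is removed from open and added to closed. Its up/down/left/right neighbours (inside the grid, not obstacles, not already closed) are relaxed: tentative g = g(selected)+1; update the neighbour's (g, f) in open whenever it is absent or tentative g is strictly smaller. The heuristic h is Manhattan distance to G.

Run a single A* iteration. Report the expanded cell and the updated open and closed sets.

step 1: expand (2,3) (f=7, h=3) → closed; open now [(1,3) g=5 f=7, (2,2) g=5 f=9, (2,4) g=5 f=7, (3,2) g=4 f=9, (4,4) g=3 f=7, (5,1) g=1 f=9, (6,2) g=1 f=9, (6,3) g=2 f=9]

expanded=(2,3); open=[(1,3) g=5 f=7, (2,2) g=5 f=9, (2,4) g=5 f=7, (3,2) g=4 f=9, (4,4) g=3 f=7, (5,1) g=1 f=9, (6,2) g=1 f=9, (6,3) g=2 f=9]; closed=[(2,3), (3,3), (4,3), (5,2), (5,3)]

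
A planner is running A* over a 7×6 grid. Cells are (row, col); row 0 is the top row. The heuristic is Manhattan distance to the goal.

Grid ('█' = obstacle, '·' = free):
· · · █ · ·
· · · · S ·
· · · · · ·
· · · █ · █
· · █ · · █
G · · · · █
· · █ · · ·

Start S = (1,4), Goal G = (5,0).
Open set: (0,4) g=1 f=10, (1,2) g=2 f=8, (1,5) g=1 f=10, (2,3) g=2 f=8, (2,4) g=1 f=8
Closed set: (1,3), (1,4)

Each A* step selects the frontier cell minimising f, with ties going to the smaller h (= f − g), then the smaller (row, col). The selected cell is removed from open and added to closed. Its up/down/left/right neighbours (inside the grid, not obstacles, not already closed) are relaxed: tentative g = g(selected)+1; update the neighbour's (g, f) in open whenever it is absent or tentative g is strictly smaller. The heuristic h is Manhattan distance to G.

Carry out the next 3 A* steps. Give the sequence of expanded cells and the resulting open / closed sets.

order=[(1,2) → (1,1) → (1,0)]; open=[(0,0) g=5 f=10, (0,1) g=4 f=10, (0,2) g=3 f=10, (0,4) g=1 f=10, (1,5) g=1 f=10, (2,0) g=5 f=8, (2,1) g=4 f=8, (2,2) g=3 f=8, (2,3) g=2 f=8, (2,4) g=1 f=8]; closed=[(1,0), (1,1), (1,2), (1,3), (1,4)]

step 1: expand (1,2) (f=8, h=6) → closed; open now [(0,2) g=3 f=10, (0,4) g=1 f=10, (1,1) g=3 f=8, (1,5) g=1 f=10, (2,2) g=3 f=8, (2,3) g=2 f=8, (2,4) g=1 f=8]
step 2: expand (1,1) (f=8, h=5) → closed; open now [(0,1) g=4 f=10, (0,2) g=3 f=10, (0,4) g=1 f=10, (1,0) g=4 f=8, (1,5) g=1 f=10, (2,1) g=4 f=8, (2,2) g=3 f=8, (2,3) g=2 f=8, (2,4) g=1 f=8]
step 3: expand (1,0) (f=8, h=4) → closed; open now [(0,0) g=5 f=10, (0,1) g=4 f=10, (0,2) g=3 f=10, (0,4) g=1 f=10, (1,5) g=1 f=10, (2,0) g=5 f=8, (2,1) g=4 f=8, (2,2) g=3 f=8, (2,3) g=2 f=8, (2,4) g=1 f=8]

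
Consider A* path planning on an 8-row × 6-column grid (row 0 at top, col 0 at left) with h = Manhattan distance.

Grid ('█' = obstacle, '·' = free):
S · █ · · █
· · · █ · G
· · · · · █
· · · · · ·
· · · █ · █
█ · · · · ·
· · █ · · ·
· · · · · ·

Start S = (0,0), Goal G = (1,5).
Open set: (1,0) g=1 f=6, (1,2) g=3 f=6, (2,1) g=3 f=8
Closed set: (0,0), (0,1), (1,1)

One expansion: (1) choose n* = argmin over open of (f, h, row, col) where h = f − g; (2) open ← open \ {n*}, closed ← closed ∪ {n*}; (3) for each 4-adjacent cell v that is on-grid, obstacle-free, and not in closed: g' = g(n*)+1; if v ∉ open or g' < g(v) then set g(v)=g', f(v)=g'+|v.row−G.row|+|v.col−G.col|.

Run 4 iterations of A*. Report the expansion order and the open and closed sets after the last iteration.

order=[(1,2) → (1,0) → (2,2) → (2,3)]; open=[(2,0) g=2 f=8, (2,1) g=3 f=8, (2,4) g=6 f=8, (3,2) g=5 f=10, (3,3) g=6 f=10]; closed=[(0,0), (0,1), (1,0), (1,1), (1,2), (2,2), (2,3)]

step 1: expand (1,2) (f=6, h=3) → closed; open now [(1,0) g=1 f=6, (2,1) g=3 f=8, (2,2) g=4 f=8]
step 2: expand (1,0) (f=6, h=5) → closed; open now [(2,0) g=2 f=8, (2,1) g=3 f=8, (2,2) g=4 f=8]
step 3: expand (2,2) (f=8, h=4) → closed; open now [(2,0) g=2 f=8, (2,1) g=3 f=8, (2,3) g=5 f=8, (3,2) g=5 f=10]
step 4: expand (2,3) (f=8, h=3) → closed; open now [(2,0) g=2 f=8, (2,1) g=3 f=8, (2,4) g=6 f=8, (3,2) g=5 f=10, (3,3) g=6 f=10]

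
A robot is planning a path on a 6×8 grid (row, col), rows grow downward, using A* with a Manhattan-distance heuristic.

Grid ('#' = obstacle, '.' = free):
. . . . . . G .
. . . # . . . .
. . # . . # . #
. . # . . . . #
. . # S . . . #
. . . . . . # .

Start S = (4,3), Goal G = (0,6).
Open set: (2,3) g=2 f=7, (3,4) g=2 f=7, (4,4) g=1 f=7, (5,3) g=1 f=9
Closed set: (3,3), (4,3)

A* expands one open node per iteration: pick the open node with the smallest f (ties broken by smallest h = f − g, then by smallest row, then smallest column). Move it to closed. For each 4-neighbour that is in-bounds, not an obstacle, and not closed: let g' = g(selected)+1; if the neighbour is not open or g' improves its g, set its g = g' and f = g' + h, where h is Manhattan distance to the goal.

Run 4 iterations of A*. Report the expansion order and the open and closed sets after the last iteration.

order=[(2,3) → (2,4) → (1,4) → (0,4)]; open=[(0,3) g=6 f=9, (0,5) g=6 f=7, (1,5) g=5 f=7, (3,4) g=2 f=7, (4,4) g=1 f=7, (5,3) g=1 f=9]; closed=[(0,4), (1,4), (2,3), (2,4), (3,3), (4,3)]

step 1: expand (2,3) (f=7, h=5) → closed; open now [(2,4) g=3 f=7, (3,4) g=2 f=7, (4,4) g=1 f=7, (5,3) g=1 f=9]
step 2: expand (2,4) (f=7, h=4) → closed; open now [(1,4) g=4 f=7, (3,4) g=2 f=7, (4,4) g=1 f=7, (5,3) g=1 f=9]
step 3: expand (1,4) (f=7, h=3) → closed; open now [(0,4) g=5 f=7, (1,5) g=5 f=7, (3,4) g=2 f=7, (4,4) g=1 f=7, (5,3) g=1 f=9]
step 4: expand (0,4) (f=7, h=2) → closed; open now [(0,3) g=6 f=9, (0,5) g=6 f=7, (1,5) g=5 f=7, (3,4) g=2 f=7, (4,4) g=1 f=7, (5,3) g=1 f=9]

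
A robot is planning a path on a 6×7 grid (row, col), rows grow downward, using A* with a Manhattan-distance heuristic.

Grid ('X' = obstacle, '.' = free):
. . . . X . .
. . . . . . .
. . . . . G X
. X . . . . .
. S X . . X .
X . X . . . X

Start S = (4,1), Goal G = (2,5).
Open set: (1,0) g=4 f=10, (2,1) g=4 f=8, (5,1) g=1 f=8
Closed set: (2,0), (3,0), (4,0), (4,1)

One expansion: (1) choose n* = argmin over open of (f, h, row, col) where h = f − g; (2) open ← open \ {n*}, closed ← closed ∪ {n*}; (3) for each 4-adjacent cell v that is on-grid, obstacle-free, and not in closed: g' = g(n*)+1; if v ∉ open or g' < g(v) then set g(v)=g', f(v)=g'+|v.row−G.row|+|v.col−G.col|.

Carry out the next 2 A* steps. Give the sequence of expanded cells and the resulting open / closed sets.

order=[(2,1) → (2,2)]; open=[(1,0) g=4 f=10, (1,1) g=5 f=10, (1,2) g=6 f=10, (2,3) g=6 f=8, (3,2) g=6 f=10, (5,1) g=1 f=8]; closed=[(2,0), (2,1), (2,2), (3,0), (4,0), (4,1)]

step 1: expand (2,1) (f=8, h=4) → closed; open now [(1,0) g=4 f=10, (1,1) g=5 f=10, (2,2) g=5 f=8, (5,1) g=1 f=8]
step 2: expand (2,2) (f=8, h=3) → closed; open now [(1,0) g=4 f=10, (1,1) g=5 f=10, (1,2) g=6 f=10, (2,3) g=6 f=8, (3,2) g=6 f=10, (5,1) g=1 f=8]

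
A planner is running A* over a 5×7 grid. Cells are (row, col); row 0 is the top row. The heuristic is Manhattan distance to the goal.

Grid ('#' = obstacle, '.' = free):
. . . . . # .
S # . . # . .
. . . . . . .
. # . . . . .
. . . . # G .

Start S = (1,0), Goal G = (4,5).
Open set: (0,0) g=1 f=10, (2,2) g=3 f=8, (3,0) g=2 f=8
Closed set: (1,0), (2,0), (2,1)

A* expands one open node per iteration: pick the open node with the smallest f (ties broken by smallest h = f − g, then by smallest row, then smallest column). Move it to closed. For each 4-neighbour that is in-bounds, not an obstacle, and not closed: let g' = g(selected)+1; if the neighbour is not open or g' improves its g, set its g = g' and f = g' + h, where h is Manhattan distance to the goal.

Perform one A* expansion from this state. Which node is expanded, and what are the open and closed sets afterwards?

expanded=(2,2); open=[(0,0) g=1 f=10, (1,2) g=4 f=10, (2,3) g=4 f=8, (3,0) g=2 f=8, (3,2) g=4 f=8]; closed=[(1,0), (2,0), (2,1), (2,2)]

step 1: expand (2,2) (f=8, h=5) → closed; open now [(0,0) g=1 f=10, (1,2) g=4 f=10, (2,3) g=4 f=8, (3,0) g=2 f=8, (3,2) g=4 f=8]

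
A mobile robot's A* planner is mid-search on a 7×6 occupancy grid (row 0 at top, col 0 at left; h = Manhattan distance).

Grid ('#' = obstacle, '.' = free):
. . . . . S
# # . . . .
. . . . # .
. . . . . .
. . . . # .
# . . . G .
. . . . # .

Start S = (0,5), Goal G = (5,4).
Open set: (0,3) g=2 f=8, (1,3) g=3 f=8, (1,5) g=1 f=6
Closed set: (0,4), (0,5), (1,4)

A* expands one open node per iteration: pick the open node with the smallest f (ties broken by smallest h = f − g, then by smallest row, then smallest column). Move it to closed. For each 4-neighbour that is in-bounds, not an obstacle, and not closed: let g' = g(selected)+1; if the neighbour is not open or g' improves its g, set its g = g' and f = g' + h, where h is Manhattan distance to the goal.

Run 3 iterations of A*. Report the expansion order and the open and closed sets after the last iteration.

order=[(1,5) → (2,5) → (3,5)]; open=[(0,3) g=2 f=8, (1,3) g=3 f=8, (3,4) g=4 f=6, (4,5) g=4 f=6]; closed=[(0,4), (0,5), (1,4), (1,5), (2,5), (3,5)]

step 1: expand (1,5) (f=6, h=5) → closed; open now [(0,3) g=2 f=8, (1,3) g=3 f=8, (2,5) g=2 f=6]
step 2: expand (2,5) (f=6, h=4) → closed; open now [(0,3) g=2 f=8, (1,3) g=3 f=8, (3,5) g=3 f=6]
step 3: expand (3,5) (f=6, h=3) → closed; open now [(0,3) g=2 f=8, (1,3) g=3 f=8, (3,4) g=4 f=6, (4,5) g=4 f=6]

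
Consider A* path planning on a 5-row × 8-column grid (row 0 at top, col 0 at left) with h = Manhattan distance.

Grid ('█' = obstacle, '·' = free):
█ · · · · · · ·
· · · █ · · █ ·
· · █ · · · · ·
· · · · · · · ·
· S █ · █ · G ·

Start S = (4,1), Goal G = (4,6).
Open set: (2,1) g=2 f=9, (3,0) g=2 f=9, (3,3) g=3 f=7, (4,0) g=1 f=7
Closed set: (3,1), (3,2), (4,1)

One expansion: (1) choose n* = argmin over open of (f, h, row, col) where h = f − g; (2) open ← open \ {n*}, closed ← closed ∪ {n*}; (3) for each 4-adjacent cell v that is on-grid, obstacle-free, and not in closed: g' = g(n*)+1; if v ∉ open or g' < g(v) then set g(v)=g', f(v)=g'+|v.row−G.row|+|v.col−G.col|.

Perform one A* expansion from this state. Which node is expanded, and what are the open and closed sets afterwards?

expanded=(3,3); open=[(2,1) g=2 f=9, (2,3) g=4 f=9, (3,0) g=2 f=9, (3,4) g=4 f=7, (4,0) g=1 f=7, (4,3) g=4 f=7]; closed=[(3,1), (3,2), (3,3), (4,1)]

step 1: expand (3,3) (f=7, h=4) → closed; open now [(2,1) g=2 f=9, (2,3) g=4 f=9, (3,0) g=2 f=9, (3,4) g=4 f=7, (4,0) g=1 f=7, (4,3) g=4 f=7]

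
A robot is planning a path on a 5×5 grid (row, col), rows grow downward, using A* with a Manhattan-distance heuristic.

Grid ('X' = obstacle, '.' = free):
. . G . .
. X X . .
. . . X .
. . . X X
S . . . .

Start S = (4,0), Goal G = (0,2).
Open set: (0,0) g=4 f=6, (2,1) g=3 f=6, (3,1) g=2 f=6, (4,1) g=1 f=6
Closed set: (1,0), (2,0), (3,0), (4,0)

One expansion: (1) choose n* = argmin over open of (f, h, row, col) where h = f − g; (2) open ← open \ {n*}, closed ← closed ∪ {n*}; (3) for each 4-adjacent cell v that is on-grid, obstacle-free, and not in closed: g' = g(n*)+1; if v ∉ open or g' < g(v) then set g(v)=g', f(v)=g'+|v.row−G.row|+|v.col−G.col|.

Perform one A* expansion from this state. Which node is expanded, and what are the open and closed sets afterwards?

expanded=(0,0); open=[(0,1) g=5 f=6, (2,1) g=3 f=6, (3,1) g=2 f=6, (4,1) g=1 f=6]; closed=[(0,0), (1,0), (2,0), (3,0), (4,0)]

step 1: expand (0,0) (f=6, h=2) → closed; open now [(0,1) g=5 f=6, (2,1) g=3 f=6, (3,1) g=2 f=6, (4,1) g=1 f=6]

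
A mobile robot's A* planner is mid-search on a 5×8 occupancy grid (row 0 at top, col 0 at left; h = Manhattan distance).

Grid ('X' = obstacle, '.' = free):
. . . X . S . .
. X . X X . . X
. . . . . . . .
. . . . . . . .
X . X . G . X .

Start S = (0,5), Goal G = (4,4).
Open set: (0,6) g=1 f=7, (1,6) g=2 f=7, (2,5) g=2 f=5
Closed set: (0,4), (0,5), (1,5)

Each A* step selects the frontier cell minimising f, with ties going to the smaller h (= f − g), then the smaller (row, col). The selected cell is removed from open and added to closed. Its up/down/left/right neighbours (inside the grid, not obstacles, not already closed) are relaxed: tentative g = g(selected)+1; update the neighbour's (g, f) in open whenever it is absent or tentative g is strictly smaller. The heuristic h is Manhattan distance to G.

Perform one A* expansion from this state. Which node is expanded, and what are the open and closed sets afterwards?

step 1: expand (2,5) (f=5, h=3) → closed; open now [(0,6) g=1 f=7, (1,6) g=2 f=7, (2,4) g=3 f=5, (2,6) g=3 f=7, (3,5) g=3 f=5]

expanded=(2,5); open=[(0,6) g=1 f=7, (1,6) g=2 f=7, (2,4) g=3 f=5, (2,6) g=3 f=7, (3,5) g=3 f=5]; closed=[(0,4), (0,5), (1,5), (2,5)]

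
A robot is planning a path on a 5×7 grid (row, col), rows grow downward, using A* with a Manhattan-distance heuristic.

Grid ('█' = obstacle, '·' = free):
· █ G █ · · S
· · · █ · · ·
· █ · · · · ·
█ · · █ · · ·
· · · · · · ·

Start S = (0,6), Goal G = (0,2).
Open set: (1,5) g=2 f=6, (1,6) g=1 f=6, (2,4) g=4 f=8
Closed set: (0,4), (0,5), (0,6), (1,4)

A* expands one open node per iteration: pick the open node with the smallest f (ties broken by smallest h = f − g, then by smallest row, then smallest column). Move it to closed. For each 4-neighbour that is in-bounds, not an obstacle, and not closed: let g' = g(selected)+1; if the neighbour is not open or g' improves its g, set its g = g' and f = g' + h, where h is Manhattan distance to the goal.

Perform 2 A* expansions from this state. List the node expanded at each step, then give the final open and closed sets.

order=[(1,5) → (1,6)]; open=[(2,4) g=4 f=8, (2,5) g=3 f=8, (2,6) g=2 f=8]; closed=[(0,4), (0,5), (0,6), (1,4), (1,5), (1,6)]

step 1: expand (1,5) (f=6, h=4) → closed; open now [(1,6) g=1 f=6, (2,4) g=4 f=8, (2,5) g=3 f=8]
step 2: expand (1,6) (f=6, h=5) → closed; open now [(2,4) g=4 f=8, (2,5) g=3 f=8, (2,6) g=2 f=8]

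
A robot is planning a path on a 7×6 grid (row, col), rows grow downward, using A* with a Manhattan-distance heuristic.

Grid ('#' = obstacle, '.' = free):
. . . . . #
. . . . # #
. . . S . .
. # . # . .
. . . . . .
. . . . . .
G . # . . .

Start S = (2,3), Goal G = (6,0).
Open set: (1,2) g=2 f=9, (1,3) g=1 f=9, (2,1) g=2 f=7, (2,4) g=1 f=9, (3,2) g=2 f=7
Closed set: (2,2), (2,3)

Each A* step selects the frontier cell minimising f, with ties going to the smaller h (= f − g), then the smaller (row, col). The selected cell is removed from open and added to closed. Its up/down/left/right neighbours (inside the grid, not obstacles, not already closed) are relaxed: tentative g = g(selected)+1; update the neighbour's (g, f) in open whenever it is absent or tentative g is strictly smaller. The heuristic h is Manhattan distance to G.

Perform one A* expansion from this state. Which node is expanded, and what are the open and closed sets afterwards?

step 1: expand (2,1) (f=7, h=5) → closed; open now [(1,1) g=3 f=9, (1,2) g=2 f=9, (1,3) g=1 f=9, (2,0) g=3 f=7, (2,4) g=1 f=9, (3,2) g=2 f=7]

expanded=(2,1); open=[(1,1) g=3 f=9, (1,2) g=2 f=9, (1,3) g=1 f=9, (2,0) g=3 f=7, (2,4) g=1 f=9, (3,2) g=2 f=7]; closed=[(2,1), (2,2), (2,3)]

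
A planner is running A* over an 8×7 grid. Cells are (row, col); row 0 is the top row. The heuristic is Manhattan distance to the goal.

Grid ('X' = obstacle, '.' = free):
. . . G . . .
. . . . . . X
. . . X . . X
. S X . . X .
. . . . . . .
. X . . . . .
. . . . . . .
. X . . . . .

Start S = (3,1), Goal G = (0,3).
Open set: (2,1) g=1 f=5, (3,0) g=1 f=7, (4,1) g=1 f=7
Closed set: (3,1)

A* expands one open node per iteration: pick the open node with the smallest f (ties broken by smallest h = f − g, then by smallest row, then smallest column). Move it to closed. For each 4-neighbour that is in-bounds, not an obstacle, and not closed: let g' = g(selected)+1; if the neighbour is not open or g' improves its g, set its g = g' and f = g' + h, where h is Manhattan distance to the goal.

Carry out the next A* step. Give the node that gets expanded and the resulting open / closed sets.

expanded=(2,1); open=[(1,1) g=2 f=5, (2,0) g=2 f=7, (2,2) g=2 f=5, (3,0) g=1 f=7, (4,1) g=1 f=7]; closed=[(2,1), (3,1)]

step 1: expand (2,1) (f=5, h=4) → closed; open now [(1,1) g=2 f=5, (2,0) g=2 f=7, (2,2) g=2 f=5, (3,0) g=1 f=7, (4,1) g=1 f=7]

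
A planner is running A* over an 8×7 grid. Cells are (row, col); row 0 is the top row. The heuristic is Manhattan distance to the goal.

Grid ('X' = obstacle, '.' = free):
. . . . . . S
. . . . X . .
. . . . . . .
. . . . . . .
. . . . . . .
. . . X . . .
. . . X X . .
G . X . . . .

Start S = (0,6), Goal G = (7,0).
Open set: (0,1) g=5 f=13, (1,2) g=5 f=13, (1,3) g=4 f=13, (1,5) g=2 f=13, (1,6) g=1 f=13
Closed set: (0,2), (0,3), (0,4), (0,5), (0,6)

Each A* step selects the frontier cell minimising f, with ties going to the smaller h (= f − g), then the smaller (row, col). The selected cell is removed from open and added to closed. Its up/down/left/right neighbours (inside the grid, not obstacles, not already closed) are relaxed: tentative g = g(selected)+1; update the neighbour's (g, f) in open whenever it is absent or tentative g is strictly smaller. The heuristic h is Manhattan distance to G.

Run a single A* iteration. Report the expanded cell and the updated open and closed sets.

expanded=(0,1); open=[(0,0) g=6 f=13, (1,1) g=6 f=13, (1,2) g=5 f=13, (1,3) g=4 f=13, (1,5) g=2 f=13, (1,6) g=1 f=13]; closed=[(0,1), (0,2), (0,3), (0,4), (0,5), (0,6)]

step 1: expand (0,1) (f=13, h=8) → closed; open now [(0,0) g=6 f=13, (1,1) g=6 f=13, (1,2) g=5 f=13, (1,3) g=4 f=13, (1,5) g=2 f=13, (1,6) g=1 f=13]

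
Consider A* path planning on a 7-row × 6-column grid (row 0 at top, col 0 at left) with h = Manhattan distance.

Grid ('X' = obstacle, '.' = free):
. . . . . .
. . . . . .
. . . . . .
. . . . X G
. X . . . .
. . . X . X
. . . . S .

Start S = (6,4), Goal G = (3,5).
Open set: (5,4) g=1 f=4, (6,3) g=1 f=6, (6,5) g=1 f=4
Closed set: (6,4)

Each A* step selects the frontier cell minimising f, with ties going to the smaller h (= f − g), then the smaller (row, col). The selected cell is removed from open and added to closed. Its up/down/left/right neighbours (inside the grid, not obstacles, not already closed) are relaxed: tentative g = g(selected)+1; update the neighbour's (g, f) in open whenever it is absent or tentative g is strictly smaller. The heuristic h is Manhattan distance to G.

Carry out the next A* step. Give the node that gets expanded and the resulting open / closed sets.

expanded=(5,4); open=[(4,4) g=2 f=4, (6,3) g=1 f=6, (6,5) g=1 f=4]; closed=[(5,4), (6,4)]

step 1: expand (5,4) (f=4, h=3) → closed; open now [(4,4) g=2 f=4, (6,3) g=1 f=6, (6,5) g=1 f=4]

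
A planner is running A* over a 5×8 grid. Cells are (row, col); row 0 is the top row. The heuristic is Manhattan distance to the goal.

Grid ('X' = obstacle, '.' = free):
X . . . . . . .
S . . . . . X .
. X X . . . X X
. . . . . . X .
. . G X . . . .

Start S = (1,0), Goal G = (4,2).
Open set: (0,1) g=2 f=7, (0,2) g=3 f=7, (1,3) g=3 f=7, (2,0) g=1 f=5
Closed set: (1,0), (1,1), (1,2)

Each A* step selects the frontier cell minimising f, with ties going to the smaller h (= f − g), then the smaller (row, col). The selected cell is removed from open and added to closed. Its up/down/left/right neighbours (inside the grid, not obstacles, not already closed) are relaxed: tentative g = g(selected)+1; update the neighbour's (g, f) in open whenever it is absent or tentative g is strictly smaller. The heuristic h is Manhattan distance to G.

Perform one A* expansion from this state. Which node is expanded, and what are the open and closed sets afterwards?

step 1: expand (2,0) (f=5, h=4) → closed; open now [(0,1) g=2 f=7, (0,2) g=3 f=7, (1,3) g=3 f=7, (3,0) g=2 f=5]

expanded=(2,0); open=[(0,1) g=2 f=7, (0,2) g=3 f=7, (1,3) g=3 f=7, (3,0) g=2 f=5]; closed=[(1,0), (1,1), (1,2), (2,0)]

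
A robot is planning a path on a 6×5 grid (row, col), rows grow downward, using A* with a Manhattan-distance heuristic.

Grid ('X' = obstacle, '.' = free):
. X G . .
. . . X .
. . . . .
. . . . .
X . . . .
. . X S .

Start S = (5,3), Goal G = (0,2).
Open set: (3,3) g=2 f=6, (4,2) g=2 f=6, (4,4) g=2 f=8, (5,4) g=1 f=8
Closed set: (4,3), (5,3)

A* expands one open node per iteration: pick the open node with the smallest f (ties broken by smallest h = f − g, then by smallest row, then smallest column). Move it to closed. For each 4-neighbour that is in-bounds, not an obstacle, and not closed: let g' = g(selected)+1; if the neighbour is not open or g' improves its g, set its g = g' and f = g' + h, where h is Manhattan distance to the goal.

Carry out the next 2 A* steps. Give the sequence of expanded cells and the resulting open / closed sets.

order=[(3,3) → (2,3)]; open=[(2,2) g=4 f=6, (2,4) g=4 f=8, (3,2) g=3 f=6, (3,4) g=3 f=8, (4,2) g=2 f=6, (4,4) g=2 f=8, (5,4) g=1 f=8]; closed=[(2,3), (3,3), (4,3), (5,3)]

step 1: expand (3,3) (f=6, h=4) → closed; open now [(2,3) g=3 f=6, (3,2) g=3 f=6, (3,4) g=3 f=8, (4,2) g=2 f=6, (4,4) g=2 f=8, (5,4) g=1 f=8]
step 2: expand (2,3) (f=6, h=3) → closed; open now [(2,2) g=4 f=6, (2,4) g=4 f=8, (3,2) g=3 f=6, (3,4) g=3 f=8, (4,2) g=2 f=6, (4,4) g=2 f=8, (5,4) g=1 f=8]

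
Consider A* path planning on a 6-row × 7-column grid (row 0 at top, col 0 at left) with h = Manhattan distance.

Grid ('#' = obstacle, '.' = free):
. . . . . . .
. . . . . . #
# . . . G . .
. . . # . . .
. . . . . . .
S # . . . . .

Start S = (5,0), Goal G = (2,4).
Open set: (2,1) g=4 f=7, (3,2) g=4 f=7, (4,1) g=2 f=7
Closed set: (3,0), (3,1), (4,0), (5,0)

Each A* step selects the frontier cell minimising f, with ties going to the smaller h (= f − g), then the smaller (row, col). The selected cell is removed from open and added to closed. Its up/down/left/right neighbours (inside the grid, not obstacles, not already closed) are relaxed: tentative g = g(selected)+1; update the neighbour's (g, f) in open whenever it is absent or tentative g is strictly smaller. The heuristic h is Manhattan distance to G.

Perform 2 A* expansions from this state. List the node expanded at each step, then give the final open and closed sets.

step 1: expand (2,1) (f=7, h=3) → closed; open now [(1,1) g=5 f=9, (2,2) g=5 f=7, (3,2) g=4 f=7, (4,1) g=2 f=7]
step 2: expand (2,2) (f=7, h=2) → closed; open now [(1,1) g=5 f=9, (1,2) g=6 f=9, (2,3) g=6 f=7, (3,2) g=4 f=7, (4,1) g=2 f=7]

order=[(2,1) → (2,2)]; open=[(1,1) g=5 f=9, (1,2) g=6 f=9, (2,3) g=6 f=7, (3,2) g=4 f=7, (4,1) g=2 f=7]; closed=[(2,1), (2,2), (3,0), (3,1), (4,0), (5,0)]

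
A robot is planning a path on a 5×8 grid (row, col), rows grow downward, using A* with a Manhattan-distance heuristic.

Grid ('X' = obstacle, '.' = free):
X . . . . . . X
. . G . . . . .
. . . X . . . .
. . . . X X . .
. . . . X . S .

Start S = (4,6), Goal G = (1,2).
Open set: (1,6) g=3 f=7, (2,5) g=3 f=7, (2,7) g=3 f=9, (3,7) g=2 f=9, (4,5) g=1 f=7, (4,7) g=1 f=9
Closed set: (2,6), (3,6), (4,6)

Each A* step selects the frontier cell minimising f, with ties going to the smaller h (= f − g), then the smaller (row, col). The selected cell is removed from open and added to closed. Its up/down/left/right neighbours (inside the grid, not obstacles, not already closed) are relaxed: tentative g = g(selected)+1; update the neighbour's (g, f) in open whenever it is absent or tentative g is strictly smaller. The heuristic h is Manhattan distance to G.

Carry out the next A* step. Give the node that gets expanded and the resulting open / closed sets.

step 1: expand (1,6) (f=7, h=4) → closed; open now [(0,6) g=4 f=9, (1,5) g=4 f=7, (1,7) g=4 f=9, (2,5) g=3 f=7, (2,7) g=3 f=9, (3,7) g=2 f=9, (4,5) g=1 f=7, (4,7) g=1 f=9]

expanded=(1,6); open=[(0,6) g=4 f=9, (1,5) g=4 f=7, (1,7) g=4 f=9, (2,5) g=3 f=7, (2,7) g=3 f=9, (3,7) g=2 f=9, (4,5) g=1 f=7, (4,7) g=1 f=9]; closed=[(1,6), (2,6), (3,6), (4,6)]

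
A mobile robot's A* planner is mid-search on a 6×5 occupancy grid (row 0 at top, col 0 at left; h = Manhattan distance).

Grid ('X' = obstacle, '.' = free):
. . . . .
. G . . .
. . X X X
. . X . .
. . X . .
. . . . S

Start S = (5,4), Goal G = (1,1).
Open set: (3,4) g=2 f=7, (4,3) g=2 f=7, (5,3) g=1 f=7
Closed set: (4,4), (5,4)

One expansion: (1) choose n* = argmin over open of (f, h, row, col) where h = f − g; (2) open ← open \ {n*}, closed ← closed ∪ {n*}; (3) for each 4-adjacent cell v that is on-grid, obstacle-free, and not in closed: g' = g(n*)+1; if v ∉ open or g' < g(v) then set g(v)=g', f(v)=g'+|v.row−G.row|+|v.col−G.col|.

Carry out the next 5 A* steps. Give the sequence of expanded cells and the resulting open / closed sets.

step 1: expand (3,4) (f=7, h=5) → closed; open now [(3,3) g=3 f=7, (4,3) g=2 f=7, (5,3) g=1 f=7]
step 2: expand (3,3) (f=7, h=4) → closed; open now [(4,3) g=2 f=7, (5,3) g=1 f=7]
step 3: expand (4,3) (f=7, h=5) → closed; open now [(5,3) g=1 f=7]
step 4: expand (5,3) (f=7, h=6) → closed; open now [(5,2) g=2 f=7]
step 5: expand (5,2) (f=7, h=5) → closed; open now [(5,1) g=3 f=7]

order=[(3,4) → (3,3) → (4,3) → (5,3) → (5,2)]; open=[(5,1) g=3 f=7]; closed=[(3,3), (3,4), (4,3), (4,4), (5,2), (5,3), (5,4)]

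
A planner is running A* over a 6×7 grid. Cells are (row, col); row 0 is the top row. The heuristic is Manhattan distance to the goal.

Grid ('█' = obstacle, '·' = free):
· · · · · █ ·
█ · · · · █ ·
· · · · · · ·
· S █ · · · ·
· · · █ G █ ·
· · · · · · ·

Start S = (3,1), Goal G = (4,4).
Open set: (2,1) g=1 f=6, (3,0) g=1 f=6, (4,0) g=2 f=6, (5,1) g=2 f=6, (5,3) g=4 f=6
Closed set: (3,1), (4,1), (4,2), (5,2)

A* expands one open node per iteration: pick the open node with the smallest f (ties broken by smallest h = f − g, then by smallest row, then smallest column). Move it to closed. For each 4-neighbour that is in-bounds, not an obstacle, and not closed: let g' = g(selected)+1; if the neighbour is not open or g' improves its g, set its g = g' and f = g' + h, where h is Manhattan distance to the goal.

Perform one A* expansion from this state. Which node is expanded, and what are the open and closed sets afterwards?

step 1: expand (5,3) (f=6, h=2) → closed; open now [(2,1) g=1 f=6, (3,0) g=1 f=6, (4,0) g=2 f=6, (5,1) g=2 f=6, (5,4) g=5 f=6]

expanded=(5,3); open=[(2,1) g=1 f=6, (3,0) g=1 f=6, (4,0) g=2 f=6, (5,1) g=2 f=6, (5,4) g=5 f=6]; closed=[(3,1), (4,1), (4,2), (5,2), (5,3)]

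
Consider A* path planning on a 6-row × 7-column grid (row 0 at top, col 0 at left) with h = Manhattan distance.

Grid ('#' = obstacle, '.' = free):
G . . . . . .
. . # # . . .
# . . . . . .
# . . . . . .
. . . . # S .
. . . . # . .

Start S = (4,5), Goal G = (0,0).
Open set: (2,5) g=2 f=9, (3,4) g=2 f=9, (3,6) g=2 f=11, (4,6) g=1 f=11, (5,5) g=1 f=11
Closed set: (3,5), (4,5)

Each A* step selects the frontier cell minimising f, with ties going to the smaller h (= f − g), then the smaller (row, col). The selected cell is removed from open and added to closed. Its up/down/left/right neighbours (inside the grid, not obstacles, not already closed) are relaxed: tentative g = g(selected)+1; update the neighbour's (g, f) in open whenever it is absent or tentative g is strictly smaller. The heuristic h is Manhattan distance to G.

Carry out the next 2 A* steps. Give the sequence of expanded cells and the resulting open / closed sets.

step 1: expand (2,5) (f=9, h=7) → closed; open now [(1,5) g=3 f=9, (2,4) g=3 f=9, (2,6) g=3 f=11, (3,4) g=2 f=9, (3,6) g=2 f=11, (4,6) g=1 f=11, (5,5) g=1 f=11]
step 2: expand (1,5) (f=9, h=6) → closed; open now [(0,5) g=4 f=9, (1,4) g=4 f=9, (1,6) g=4 f=11, (2,4) g=3 f=9, (2,6) g=3 f=11, (3,4) g=2 f=9, (3,6) g=2 f=11, (4,6) g=1 f=11, (5,5) g=1 f=11]

order=[(2,5) → (1,5)]; open=[(0,5) g=4 f=9, (1,4) g=4 f=9, (1,6) g=4 f=11, (2,4) g=3 f=9, (2,6) g=3 f=11, (3,4) g=2 f=9, (3,6) g=2 f=11, (4,6) g=1 f=11, (5,5) g=1 f=11]; closed=[(1,5), (2,5), (3,5), (4,5)]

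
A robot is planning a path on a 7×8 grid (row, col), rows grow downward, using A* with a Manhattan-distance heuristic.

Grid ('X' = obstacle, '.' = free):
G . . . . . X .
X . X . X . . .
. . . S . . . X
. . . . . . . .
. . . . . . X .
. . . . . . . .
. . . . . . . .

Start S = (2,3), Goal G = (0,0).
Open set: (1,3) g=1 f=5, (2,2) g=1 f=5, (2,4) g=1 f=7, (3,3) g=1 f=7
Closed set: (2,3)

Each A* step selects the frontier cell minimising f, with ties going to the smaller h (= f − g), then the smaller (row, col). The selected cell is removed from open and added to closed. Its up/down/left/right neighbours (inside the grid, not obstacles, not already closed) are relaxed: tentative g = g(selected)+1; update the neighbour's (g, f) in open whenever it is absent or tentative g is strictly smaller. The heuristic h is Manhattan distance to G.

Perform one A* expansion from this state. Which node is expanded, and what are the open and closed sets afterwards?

expanded=(1,3); open=[(0,3) g=2 f=5, (2,2) g=1 f=5, (2,4) g=1 f=7, (3,3) g=1 f=7]; closed=[(1,3), (2,3)]

step 1: expand (1,3) (f=5, h=4) → closed; open now [(0,3) g=2 f=5, (2,2) g=1 f=5, (2,4) g=1 f=7, (3,3) g=1 f=7]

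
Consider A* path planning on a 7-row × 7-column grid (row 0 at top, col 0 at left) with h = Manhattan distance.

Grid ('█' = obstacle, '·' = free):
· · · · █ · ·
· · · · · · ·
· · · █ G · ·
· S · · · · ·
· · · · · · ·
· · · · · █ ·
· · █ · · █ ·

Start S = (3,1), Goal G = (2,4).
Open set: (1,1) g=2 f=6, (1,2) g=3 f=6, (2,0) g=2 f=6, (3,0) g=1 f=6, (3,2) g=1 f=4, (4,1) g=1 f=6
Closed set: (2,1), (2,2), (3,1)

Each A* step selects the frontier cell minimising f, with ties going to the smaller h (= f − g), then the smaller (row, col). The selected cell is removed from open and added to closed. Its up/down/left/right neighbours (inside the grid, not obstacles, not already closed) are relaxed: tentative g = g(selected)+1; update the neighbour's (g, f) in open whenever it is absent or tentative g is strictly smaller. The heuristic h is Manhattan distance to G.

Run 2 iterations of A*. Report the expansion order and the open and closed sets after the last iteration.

step 1: expand (3,2) (f=4, h=3) → closed; open now [(1,1) g=2 f=6, (1,2) g=3 f=6, (2,0) g=2 f=6, (3,0) g=1 f=6, (3,3) g=2 f=4, (4,1) g=1 f=6, (4,2) g=2 f=6]
step 2: expand (3,3) (f=4, h=2) → closed; open now [(1,1) g=2 f=6, (1,2) g=3 f=6, (2,0) g=2 f=6, (3,0) g=1 f=6, (3,4) g=3 f=4, (4,1) g=1 f=6, (4,2) g=2 f=6, (4,3) g=3 f=6]

order=[(3,2) → (3,3)]; open=[(1,1) g=2 f=6, (1,2) g=3 f=6, (2,0) g=2 f=6, (3,0) g=1 f=6, (3,4) g=3 f=4, (4,1) g=1 f=6, (4,2) g=2 f=6, (4,3) g=3 f=6]; closed=[(2,1), (2,2), (3,1), (3,2), (3,3)]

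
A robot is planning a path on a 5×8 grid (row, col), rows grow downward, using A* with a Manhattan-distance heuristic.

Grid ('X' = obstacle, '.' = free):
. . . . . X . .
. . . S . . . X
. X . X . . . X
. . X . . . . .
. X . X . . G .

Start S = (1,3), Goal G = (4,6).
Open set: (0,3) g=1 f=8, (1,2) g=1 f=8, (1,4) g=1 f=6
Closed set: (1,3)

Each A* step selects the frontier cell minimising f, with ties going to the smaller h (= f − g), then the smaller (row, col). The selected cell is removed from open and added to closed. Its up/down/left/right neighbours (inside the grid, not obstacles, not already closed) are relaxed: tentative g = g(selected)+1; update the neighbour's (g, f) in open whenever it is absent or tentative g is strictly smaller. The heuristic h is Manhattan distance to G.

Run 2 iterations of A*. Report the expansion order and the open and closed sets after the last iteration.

step 1: expand (1,4) (f=6, h=5) → closed; open now [(0,3) g=1 f=8, (0,4) g=2 f=8, (1,2) g=1 f=8, (1,5) g=2 f=6, (2,4) g=2 f=6]
step 2: expand (1,5) (f=6, h=4) → closed; open now [(0,3) g=1 f=8, (0,4) g=2 f=8, (1,2) g=1 f=8, (1,6) g=3 f=6, (2,4) g=2 f=6, (2,5) g=3 f=6]

order=[(1,4) → (1,5)]; open=[(0,3) g=1 f=8, (0,4) g=2 f=8, (1,2) g=1 f=8, (1,6) g=3 f=6, (2,4) g=2 f=6, (2,5) g=3 f=6]; closed=[(1,3), (1,4), (1,5)]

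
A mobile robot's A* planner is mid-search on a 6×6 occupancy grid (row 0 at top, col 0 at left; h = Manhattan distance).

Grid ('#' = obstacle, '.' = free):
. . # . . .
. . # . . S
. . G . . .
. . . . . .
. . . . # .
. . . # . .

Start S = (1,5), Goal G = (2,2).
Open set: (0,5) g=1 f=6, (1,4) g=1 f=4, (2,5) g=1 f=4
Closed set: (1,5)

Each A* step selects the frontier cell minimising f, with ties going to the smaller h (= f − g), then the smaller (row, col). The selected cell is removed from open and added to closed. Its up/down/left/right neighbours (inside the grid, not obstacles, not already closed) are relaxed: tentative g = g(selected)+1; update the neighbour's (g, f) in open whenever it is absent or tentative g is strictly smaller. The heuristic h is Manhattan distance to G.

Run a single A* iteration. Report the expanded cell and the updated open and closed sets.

step 1: expand (1,4) (f=4, h=3) → closed; open now [(0,4) g=2 f=6, (0,5) g=1 f=6, (1,3) g=2 f=4, (2,4) g=2 f=4, (2,5) g=1 f=4]

expanded=(1,4); open=[(0,4) g=2 f=6, (0,5) g=1 f=6, (1,3) g=2 f=4, (2,4) g=2 f=4, (2,5) g=1 f=4]; closed=[(1,4), (1,5)]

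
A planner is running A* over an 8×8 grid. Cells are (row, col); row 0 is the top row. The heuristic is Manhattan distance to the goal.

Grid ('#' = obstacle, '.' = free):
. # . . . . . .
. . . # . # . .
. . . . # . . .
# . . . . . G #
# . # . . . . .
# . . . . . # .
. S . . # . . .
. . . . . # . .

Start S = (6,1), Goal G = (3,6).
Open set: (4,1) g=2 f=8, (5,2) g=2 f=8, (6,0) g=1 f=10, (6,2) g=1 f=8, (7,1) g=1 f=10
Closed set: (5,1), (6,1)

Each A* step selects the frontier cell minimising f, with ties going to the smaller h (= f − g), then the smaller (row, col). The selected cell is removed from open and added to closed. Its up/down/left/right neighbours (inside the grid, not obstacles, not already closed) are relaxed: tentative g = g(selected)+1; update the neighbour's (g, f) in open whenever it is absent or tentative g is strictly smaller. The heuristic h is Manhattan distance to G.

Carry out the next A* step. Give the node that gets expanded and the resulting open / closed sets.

expanded=(4,1); open=[(3,1) g=3 f=8, (5,2) g=2 f=8, (6,0) g=1 f=10, (6,2) g=1 f=8, (7,1) g=1 f=10]; closed=[(4,1), (5,1), (6,1)]

step 1: expand (4,1) (f=8, h=6) → closed; open now [(3,1) g=3 f=8, (5,2) g=2 f=8, (6,0) g=1 f=10, (6,2) g=1 f=8, (7,1) g=1 f=10]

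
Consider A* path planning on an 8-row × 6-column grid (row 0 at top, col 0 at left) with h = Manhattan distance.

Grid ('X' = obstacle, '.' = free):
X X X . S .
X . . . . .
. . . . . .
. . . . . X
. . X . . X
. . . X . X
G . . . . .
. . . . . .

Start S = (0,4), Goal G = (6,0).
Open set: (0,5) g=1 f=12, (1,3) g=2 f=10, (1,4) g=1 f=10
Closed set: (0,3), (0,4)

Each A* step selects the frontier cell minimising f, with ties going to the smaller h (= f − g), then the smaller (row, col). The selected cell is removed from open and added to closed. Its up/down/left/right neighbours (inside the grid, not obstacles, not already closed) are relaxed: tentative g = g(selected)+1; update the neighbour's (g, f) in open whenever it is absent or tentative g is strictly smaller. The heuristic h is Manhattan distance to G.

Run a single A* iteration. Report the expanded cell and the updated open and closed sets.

expanded=(1,3); open=[(0,5) g=1 f=12, (1,2) g=3 f=10, (1,4) g=1 f=10, (2,3) g=3 f=10]; closed=[(0,3), (0,4), (1,3)]

step 1: expand (1,3) (f=10, h=8) → closed; open now [(0,5) g=1 f=12, (1,2) g=3 f=10, (1,4) g=1 f=10, (2,3) g=3 f=10]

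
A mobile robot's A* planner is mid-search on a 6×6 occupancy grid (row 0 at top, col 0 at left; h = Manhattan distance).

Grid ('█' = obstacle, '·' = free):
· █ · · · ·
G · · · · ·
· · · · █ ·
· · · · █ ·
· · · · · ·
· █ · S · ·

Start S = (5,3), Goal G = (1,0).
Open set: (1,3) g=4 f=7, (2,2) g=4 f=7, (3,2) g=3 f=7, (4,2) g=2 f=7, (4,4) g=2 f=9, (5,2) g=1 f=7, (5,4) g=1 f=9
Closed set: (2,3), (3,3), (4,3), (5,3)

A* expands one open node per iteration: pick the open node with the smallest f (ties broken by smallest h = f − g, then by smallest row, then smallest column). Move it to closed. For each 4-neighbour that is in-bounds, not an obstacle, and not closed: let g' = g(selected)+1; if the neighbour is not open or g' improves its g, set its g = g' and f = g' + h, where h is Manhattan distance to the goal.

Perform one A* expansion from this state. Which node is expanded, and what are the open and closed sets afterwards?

expanded=(1,3); open=[(0,3) g=5 f=9, (1,2) g=5 f=7, (1,4) g=5 f=9, (2,2) g=4 f=7, (3,2) g=3 f=7, (4,2) g=2 f=7, (4,4) g=2 f=9, (5,2) g=1 f=7, (5,4) g=1 f=9]; closed=[(1,3), (2,3), (3,3), (4,3), (5,3)]

step 1: expand (1,3) (f=7, h=3) → closed; open now [(0,3) g=5 f=9, (1,2) g=5 f=7, (1,4) g=5 f=9, (2,2) g=4 f=7, (3,2) g=3 f=7, (4,2) g=2 f=7, (4,4) g=2 f=9, (5,2) g=1 f=7, (5,4) g=1 f=9]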